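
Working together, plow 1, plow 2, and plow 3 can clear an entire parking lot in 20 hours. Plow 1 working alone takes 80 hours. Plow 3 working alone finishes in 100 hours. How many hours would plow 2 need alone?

Combined rate is 1/20 per hour.
Known contribution: 1/80 + 1/100 = (5 + 4)/400 = 9/400 per hour.
So plow 2's rate is 1/20 − 9/400 = 11/400, meaning 400/11 hours alone.

400/11 hours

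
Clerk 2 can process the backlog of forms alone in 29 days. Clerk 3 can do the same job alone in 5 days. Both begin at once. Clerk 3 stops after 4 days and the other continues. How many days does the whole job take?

In the first 4 days the combined rate is 34/145, so 136/145 of the job is done, leaving 9/145.
After Clerk 3 leaves the rate is 1/29 per day; the remaining 9/145 takes 9/5 days.
Total = 4 + 9/5 = 29/5 days.

29/5 days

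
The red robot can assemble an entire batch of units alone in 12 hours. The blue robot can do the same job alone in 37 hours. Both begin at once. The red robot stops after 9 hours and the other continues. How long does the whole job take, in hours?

In the first 9 hours the combined rate is 49/444, so 147/148 of the job is done, leaving 1/148.
After the red robot leaves the rate is 1/37 per hour; the remaining 1/148 takes 1/4 hours.
Total = 9 + 1/4 = 37/4 hours.

37/4 hours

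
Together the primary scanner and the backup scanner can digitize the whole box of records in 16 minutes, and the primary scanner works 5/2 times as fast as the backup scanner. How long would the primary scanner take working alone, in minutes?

Let the backup scanner's rate be r; then the primary scanner's rate is (5/2)r, so together (5/2 + 1)r = (7/2)r = 1/16.
Thus r = 1/56 per minute.
The backup scanner alone: 56 minutes; the primary scanner alone: 112/5 minutes.

112/5 minutes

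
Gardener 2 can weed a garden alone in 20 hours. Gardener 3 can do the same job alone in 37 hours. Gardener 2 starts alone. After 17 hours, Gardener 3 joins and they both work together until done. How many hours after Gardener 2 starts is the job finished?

In the first 17 hours Gardener 2 alone does 17/20 of the job, leaving 3/20.
Once everyone is working, combined rate: 1/20 + 1/37 = (37 + 20)/740 = 57/740 per hour.
Remaining 3/20 at 57/740 per hour takes 37/19 hours.
Total from the start = 17 + 37/19 = 360/19 hours.

360/19 hours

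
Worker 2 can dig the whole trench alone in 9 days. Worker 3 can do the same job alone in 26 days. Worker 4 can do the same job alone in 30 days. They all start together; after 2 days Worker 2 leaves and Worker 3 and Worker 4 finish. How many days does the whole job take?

65/6 days

In the first 2 days the combined rate is 107/585, so 214/585 of the job is done, leaving 371/585.
After Worker 2 leaves the rate is 14/195 per day; the remaining 371/585 takes 53/6 days.
Total = 2 + 53/6 = 65/6 days.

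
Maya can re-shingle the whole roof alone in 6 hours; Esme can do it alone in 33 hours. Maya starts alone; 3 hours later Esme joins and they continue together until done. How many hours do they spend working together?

33/13 hours

In 3 hours Maya does 3/6 = 1/2 of the job, leaving 1/2.
Maya and Esme together work at 13/66 per hour, so finishing takes 1/2 ÷ 13/66 = 33/13 hours.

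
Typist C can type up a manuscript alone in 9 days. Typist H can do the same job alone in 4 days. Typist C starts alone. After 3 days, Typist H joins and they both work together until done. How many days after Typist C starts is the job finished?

63/13 days

In the first 3 days Typist C alone does 3/9 = 1/3 of the job, leaving 2/3.
Once everyone is working, combined rate: 1/9 + 1/4 = (4 + 9)/36 = 13/36 per day.
Remaining 2/3 at 13/36 per day takes 24/13 days.
Total from the start = 3 + 24/13 = 63/13 days.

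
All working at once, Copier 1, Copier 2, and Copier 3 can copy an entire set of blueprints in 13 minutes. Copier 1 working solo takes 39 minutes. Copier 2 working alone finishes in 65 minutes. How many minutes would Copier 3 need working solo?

Combined rate is 1/13 per minute.
Known contribution: 1/39 + 1/65 = (5 + 3)/195 = 8/195 per minute.
So Copier 3's rate is 1/13 − 8/195 = 7/195, meaning 195/7 minutes alone.

195/7 minutes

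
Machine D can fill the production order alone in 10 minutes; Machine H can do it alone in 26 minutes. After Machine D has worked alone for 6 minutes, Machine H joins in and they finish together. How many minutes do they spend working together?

26/9 minutes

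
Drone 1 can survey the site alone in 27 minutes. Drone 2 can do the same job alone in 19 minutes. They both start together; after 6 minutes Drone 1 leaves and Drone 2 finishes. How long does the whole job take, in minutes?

133/9 minutes

In the first 6 minutes the combined rate is 46/513, so 92/171 of the job is done, leaving 79/171.
After Drone 1 leaves the rate is 1/19 per minute; the remaining 79/171 takes 79/9 minutes.
Total = 6 + 79/9 = 133/9 minutes.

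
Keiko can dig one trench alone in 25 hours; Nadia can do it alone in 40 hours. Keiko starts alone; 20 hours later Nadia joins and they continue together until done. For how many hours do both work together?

40/13 hours

In 20 hours Keiko does 20/25 = 4/5 of the job, leaving 1/5.
Keiko and Nadia together work at 13/200 per hour, so finishing takes 1/5 ÷ 13/200 = 40/13 hours.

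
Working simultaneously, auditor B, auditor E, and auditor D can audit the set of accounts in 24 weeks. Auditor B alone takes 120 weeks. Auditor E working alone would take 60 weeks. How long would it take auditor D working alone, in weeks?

Combined rate is 1/24 per week.
Known contribution: 1/120 + 1/60 = (1 + 2)/120 = 3/120 = 1/40 per week.
So auditor D's rate is 1/24 − 1/40 = 1/60, meaning 60 weeks alone.

60 weeks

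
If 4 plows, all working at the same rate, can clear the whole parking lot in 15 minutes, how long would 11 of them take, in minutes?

60/11 minutes

Total work is 4·15 = 60 plow-minutes.
With 11 plows: 60/11 minutes.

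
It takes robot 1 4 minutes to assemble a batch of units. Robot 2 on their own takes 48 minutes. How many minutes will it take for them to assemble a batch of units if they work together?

Combined rate: 1/4 + 1/48 = (12 + 1)/48 = 13/48 per minute.
Time = 1 ÷ (13/48) = 48/13 minutes.

48/13 minutes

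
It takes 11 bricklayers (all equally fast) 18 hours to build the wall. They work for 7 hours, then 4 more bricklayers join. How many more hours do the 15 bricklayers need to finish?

One bricklayer does 1/198 of the job per hour.
After 7 hours with 11 bricklayers, 7/18 is done (11/18 left).
With 15 bricklayers the rate is 15/198 = 5/66, so the rest takes 11/18 ÷ 5/66 = 121/15 hours.

121/15 hours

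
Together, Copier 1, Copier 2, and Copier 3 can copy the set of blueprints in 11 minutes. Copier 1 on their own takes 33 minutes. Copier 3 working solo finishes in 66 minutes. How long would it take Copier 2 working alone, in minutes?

Combined rate is 1/11 per minute.
Known contribution: 1/33 + 1/66 = (2 + 1)/66 = 3/66 = 1/22 per minute.
So Copier 2's rate is 1/11 − 1/22 = 1/22, meaning 22 minutes alone.

22 minutes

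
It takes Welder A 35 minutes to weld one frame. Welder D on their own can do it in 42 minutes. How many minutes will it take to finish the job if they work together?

Combined rate: 1/35 + 1/42 = (6 + 5)/210 = 11/210 per minute.
Time = 1 ÷ (11/210) = 210/11 minutes.

210/11 minutes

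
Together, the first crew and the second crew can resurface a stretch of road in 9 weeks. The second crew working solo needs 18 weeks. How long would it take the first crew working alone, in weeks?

Combined rate is 1/9 per week.
Known contribution: 1/18 per week.
So the first crew's rate is 1/9 − 1/18 = 1/18, meaning 18 weeks alone.

18 weeks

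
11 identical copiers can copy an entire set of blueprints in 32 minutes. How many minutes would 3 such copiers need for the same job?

352/3 minutes

Total work is 11·32 = 352 copier-minutes.
With 3 copiers: 352/3 minutes.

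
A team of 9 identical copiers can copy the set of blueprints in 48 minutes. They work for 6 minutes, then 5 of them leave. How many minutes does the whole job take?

201/2 minutes

One copier does 1/432 of the job per minute.
After 6 minutes with 9 copiers, 1/8 is done (7/8 left).
With 4 copiers the rate is 4/432 = 1/108, so the rest takes 7/8 ÷ 1/108 = 189/2 minutes.
Total = 6 + 189/2 = 201/2 minutes.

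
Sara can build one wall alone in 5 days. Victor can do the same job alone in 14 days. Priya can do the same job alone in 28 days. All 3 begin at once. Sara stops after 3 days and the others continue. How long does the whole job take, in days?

In the first 3 days the combined rate is 43/140, so 129/140 of the job is done, leaving 11/140.
After Sara leaves the rate is 3/28 per day; the remaining 11/140 takes 11/15 days.
Total = 3 + 11/15 = 56/15 days.

56/15 days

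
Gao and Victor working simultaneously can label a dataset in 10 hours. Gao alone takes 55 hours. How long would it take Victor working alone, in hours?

Combined rate is 1/10 per hour.
Known contribution: 1/55 per hour.
So Victor's rate is 1/10 − 1/55 = 9/110, meaning 110/9 hours alone.

110/9 hours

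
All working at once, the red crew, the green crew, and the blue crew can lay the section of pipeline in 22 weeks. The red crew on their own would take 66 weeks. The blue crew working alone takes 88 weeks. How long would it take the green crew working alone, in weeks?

264/5 weeks

Combined rate is 1/22 per week.
Known contribution: 1/66 + 1/88 = (4 + 3)/264 = 7/264 per week.
So the green crew's rate is 1/22 − 7/264 = 5/264, meaning 264/5 weeks alone.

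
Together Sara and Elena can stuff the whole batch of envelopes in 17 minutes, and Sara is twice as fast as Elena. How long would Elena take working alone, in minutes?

51 minutes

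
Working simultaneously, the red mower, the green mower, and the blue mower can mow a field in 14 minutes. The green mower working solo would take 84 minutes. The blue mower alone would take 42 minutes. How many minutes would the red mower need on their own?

28 minutes

Combined rate is 1/14 per minute.
Known contribution: 1/84 + 1/42 = (1 + 2)/84 = 3/84 = 1/28 per minute.
So the red mower's rate is 1/14 − 1/28 = 1/28, meaning 28 minutes alone.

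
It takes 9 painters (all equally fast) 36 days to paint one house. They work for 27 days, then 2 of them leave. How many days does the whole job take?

270/7 days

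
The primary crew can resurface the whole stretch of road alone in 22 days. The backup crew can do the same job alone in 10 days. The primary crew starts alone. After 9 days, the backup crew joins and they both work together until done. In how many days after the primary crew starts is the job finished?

209/16 days

In the first 9 days the primary crew alone does 9/22 of the job, leaving 13/22.
Once everyone is working, combined rate: 1/22 + 1/10 = (5 + 11)/110 = 16/110 = 8/55 per day.
Remaining 13/22 at 8/55 per day takes 65/16 days.
Total from the start = 9 + 65/16 = 209/16 days.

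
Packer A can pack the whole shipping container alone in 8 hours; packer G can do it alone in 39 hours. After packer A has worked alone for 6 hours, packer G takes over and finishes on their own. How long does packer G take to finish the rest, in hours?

39/4 hours

In 6 hours packer A does 6/8 = 3/4 of the job, leaving 1/4.
Packer G works at 1/39 per hour, so finishing takes 1/4 ÷ 1/39 = 39/4 hours.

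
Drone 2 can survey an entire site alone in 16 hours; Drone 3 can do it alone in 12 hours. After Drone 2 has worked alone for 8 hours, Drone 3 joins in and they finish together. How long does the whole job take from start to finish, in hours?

80/7 hours

In 8 hours Drone 2 does 8/16 = 1/2 of the job, leaving 1/2.
Drone 2 and Drone 3 together work at 7/48 per hour, so finishing takes 1/2 ÷ 7/48 = 24/7 hours.
Total time = 8 + 24/7 = 80/7 hours.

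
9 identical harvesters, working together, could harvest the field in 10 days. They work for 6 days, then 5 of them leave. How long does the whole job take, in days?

15 days

One harvester does 1/90 of the job per day.
After 6 days with 9 harvesters, 3/5 is done (2/5 left).
With 4 harvesters the rate is 4/90 = 2/45, so the rest takes 2/5 ÷ 2/45 = 9 days.
Total = 6 + 9 = 15 days.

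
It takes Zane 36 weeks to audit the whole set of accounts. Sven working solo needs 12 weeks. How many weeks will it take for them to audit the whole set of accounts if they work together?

9 weeks

With two workers the combined time is the product over the sum: 36·12/(36+12) = 432/48 = 9 weeks.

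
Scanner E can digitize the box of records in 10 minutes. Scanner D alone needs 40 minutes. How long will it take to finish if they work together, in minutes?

With two workers the combined time is the product over the sum: 10·40/(10+40) = 400/50 = 8 minutes.

8 minutes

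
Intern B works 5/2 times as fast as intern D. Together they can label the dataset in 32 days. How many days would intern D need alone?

Let intern D's rate be r; then intern B's rate is (5/2)r, so together (5/2 + 1)r = (7/2)r = 1/32.
Thus r = 1/112 per day.
Intern D alone: 112 days; intern B alone: 224/5 days.

112 days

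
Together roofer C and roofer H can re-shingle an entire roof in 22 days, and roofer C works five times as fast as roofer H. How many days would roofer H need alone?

Let roofer H's rate be r; then roofer C's rate is 5r, so together (5 + 1)r = 6r = 1/22.
Thus r = 1/132 per day.
Roofer H alone: 132 days; roofer C alone: 132/5 days.

132 days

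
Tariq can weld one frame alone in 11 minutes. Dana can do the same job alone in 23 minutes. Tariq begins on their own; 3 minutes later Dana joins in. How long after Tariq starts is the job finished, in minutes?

In the first 3 minutes Tariq alone does 3/11 of the job, leaving 8/11.
Once everyone is working, combined rate: 1/11 + 1/23 = (23 + 11)/253 = 34/253 per minute.
Remaining 8/11 at 34/253 per minute takes 92/17 minutes.
Total from the start = 3 + 92/17 = 143/17 minutes.

143/17 minutes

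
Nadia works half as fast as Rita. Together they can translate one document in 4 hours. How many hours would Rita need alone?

6 hours

Let Rita's rate be r; then Nadia's rate is (1/2)r, so together (1/2 + 1)r = (3/2)r = 1/4.
Thus r = 1/6 per hour.
Rita alone: 6 hours; Nadia alone: 12 hours.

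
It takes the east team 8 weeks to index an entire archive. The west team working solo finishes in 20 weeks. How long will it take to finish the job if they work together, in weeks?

Combined rate: 1/8 + 1/20 = (5 + 2)/40 = 7/40 per week.
Time = 1 ÷ (7/40) = 40/7 weeks.

40/7 weeks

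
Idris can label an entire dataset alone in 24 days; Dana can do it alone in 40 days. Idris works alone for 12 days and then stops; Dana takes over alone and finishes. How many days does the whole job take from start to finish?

In 12 days Idris does 12/24 = 1/2 of the job, leaving 1/2.
Dana works at 1/40 per day, so finishing takes 1/2 ÷ 1/40 = 20 days.
Total time = 12 + 20 = 32 days.

32 days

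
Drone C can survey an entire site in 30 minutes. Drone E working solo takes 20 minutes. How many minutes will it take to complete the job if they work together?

12 minutes

With two workers the combined time is the product over the sum: 30·20/(30+20) = 600/50 = 12 minutes.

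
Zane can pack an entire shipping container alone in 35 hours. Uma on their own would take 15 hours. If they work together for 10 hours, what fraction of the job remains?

Combined rate: 1/35 + 1/15 = (3 + 7)/105 = 10/105 = 2/21 per hour.
In 10 hours they complete 10·2/21 = 20/21 of the job.
So 1/21 remains.

1/21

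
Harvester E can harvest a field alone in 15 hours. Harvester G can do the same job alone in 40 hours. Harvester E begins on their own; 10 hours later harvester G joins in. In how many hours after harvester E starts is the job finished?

150/11 hours

In the first 10 hours harvester E alone does 10/15 = 2/3 of the job, leaving 1/3.
Once everyone is working, combined rate: 1/15 + 1/40 = (8 + 3)/120 = 11/120 per hour.
Remaining 1/3 at 11/120 per hour takes 40/11 hours.
Total from the start = 10 + 40/11 = 150/11 hours.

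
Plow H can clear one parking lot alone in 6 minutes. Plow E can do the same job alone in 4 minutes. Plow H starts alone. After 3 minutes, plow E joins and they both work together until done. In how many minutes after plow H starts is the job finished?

21/5 minutes

In the first 3 minutes plow H alone does 3/6 = 1/2 of the job, leaving 1/2.
Once everyone is working, combined rate: 1/6 + 1/4 = (2 + 3)/12 = 5/12 per minute.
Remaining 1/2 at 5/12 per minute takes 6/5 minutes.
Total from the start = 3 + 6/5 = 21/5 minutes.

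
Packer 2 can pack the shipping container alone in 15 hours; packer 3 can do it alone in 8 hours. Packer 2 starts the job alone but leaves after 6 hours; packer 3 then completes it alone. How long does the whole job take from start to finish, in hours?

54/5 hours

In 6 hours packer 2 does 6/15 = 2/5 of the job, leaving 3/5.
Packer 3 works at 1/8 per hour, so finishing takes 3/5 ÷ 1/8 = 24/5 hours.
Total time = 6 + 24/5 = 54/5 hours.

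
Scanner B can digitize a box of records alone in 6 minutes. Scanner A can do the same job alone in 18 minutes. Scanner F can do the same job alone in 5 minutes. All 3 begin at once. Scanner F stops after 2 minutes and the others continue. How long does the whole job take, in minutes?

In the first 2 minutes the combined rate is 19/45, so 38/45 of the job is done, leaving 7/45.
After scanner F leaves the rate is 2/9 per minute; the remaining 7/45 takes 7/10 minutes.
Total = 2 + 7/10 = 27/10 minutes.

27/10 minutes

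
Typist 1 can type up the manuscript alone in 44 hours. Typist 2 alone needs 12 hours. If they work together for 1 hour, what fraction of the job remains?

59/66

Combined rate: 1/44 + 1/12 = (3 + 11)/132 = 14/132 = 7/66 per hour.
In 1 hour they complete 1·7/66 = 7/66 of the job.
So 59/66 remains.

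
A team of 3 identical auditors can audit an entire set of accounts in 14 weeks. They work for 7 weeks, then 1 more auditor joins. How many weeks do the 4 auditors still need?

21/4 weeks

One auditor does 1/42 of the job per week.
After 7 weeks with 3 auditors, 1/2 is done (1/2 left).
With 4 auditors the rate is 4/42 = 2/21, so the rest takes 1/2 ÷ 2/21 = 21/4 weeks.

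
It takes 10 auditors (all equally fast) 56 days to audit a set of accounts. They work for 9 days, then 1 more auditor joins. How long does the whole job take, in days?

569/11 days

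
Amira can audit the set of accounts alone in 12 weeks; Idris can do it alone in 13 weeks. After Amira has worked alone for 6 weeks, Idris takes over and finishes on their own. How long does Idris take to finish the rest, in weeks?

13/2 weeks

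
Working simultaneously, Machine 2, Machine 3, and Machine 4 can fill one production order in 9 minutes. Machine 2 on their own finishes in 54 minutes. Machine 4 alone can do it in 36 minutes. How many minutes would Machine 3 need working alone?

108/7 minutes

Combined rate is 1/9 per minute.
Known contribution: 1/54 + 1/36 = (2 + 3)/108 = 5/108 per minute.
So Machine 3's rate is 1/9 − 5/108 = 7/108, meaning 108/7 minutes alone.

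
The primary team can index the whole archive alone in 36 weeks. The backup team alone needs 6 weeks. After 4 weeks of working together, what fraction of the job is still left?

Combined rate: 1/36 + 1/6 = (1 + 6)/36 = 7/36 per week.
In 4 weeks they complete 4·7/36 = 7/9 of the job.
So 2/9 remains.

2/9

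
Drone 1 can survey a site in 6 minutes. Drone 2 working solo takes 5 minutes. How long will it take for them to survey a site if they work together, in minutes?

30/11 minutes

Combined rate: 1/6 + 1/5 = (5 + 6)/30 = 11/30 per minute.
Time = 1 ÷ (11/30) = 30/11 minutes.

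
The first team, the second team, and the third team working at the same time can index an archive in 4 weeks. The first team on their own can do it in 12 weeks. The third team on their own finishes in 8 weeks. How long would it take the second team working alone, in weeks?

Combined rate is 1/4 per week.
Known contribution: 1/12 + 1/8 = (2 + 3)/24 = 5/24 per week.
So the second team's rate is 1/4 − 5/24 = 1/24, meaning 24 weeks alone.

24 weeks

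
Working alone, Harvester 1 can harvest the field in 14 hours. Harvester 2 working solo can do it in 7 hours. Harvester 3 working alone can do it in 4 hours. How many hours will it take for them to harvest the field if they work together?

28/13 hours

Combined rate: 1/14 + 1/7 + 1/4 = (2 + 4 + 7)/28 = 13/28 per hour.
Time = 1 ÷ (13/28) = 28/13 hours.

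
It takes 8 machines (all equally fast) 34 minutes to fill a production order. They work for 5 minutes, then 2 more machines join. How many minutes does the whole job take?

141/5 minutes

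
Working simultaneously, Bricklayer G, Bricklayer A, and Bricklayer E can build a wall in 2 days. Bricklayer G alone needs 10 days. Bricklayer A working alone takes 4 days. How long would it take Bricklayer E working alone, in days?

20/3 days

Combined rate is 1/2 per day.
Known contribution: 1/10 + 1/4 = (2 + 5)/20 = 7/20 per day.
So Bricklayer E's rate is 1/2 − 7/20 = 3/20, meaning 20/3 days alone.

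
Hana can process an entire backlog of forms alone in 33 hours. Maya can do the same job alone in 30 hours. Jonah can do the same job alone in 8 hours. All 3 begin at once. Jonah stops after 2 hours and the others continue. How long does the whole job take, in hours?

165/14 hours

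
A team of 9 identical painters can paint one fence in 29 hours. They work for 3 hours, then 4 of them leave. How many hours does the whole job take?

249/5 hours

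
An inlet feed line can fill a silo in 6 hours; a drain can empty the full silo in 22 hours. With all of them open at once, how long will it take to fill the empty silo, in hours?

Net rate = 1/6 − 1/22 = (11 − 3)/66 = 8/66 = 4/33 per hour.
Filling time = 1 ÷ (4/33) = 33/4 hours.

33/4 hours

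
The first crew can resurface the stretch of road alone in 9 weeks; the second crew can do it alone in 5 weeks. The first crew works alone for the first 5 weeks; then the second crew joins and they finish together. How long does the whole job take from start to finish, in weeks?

In 5 weeks the first crew does 5/9 of the job, leaving 4/9.
The first crew and the second crew together work at 14/45 per week, so finishing takes 4/9 ÷ 14/45 = 10/7 weeks.
Total time = 5 + 10/7 = 45/7 weeks.

45/7 weeks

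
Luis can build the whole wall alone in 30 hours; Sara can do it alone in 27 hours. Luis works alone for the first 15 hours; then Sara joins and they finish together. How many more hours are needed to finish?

135/19 hours

In 15 hours Luis does 15/30 = 1/2 of the job, leaving 1/2.
Luis and Sara together work at 19/270 per hour, so finishing takes 1/2 ÷ 19/270 = 135/19 hours.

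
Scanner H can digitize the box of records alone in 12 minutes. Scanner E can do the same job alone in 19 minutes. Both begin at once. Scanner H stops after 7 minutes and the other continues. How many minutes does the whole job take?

95/12 minutes

In the first 7 minutes the combined rate is 31/228, so 217/228 of the job is done, leaving 11/228.
After Scanner H leaves the rate is 1/19 per minute; the remaining 11/228 takes 11/12 minutes.
Total = 7 + 11/12 = 95/12 minutes.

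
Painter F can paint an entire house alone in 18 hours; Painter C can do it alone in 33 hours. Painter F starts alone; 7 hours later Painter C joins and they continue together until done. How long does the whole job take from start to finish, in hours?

In 7 hours Painter F does 7/18 of the job, leaving 11/18.
Painter F and Painter C together work at 17/198 per hour, so finishing takes 11/18 ÷ 17/198 = 121/17 hours.
Total time = 7 + 121/17 = 240/17 hours.

240/17 hours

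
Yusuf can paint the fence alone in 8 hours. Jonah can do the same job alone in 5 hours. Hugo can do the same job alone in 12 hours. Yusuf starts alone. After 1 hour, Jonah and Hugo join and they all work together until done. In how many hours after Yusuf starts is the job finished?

In the first 1 hour Yusuf alone does 1/8 of the job, leaving 7/8.
Once everyone is working, combined rate: 1/8 + 1/5 + 1/12 = (15 + 24 + 10)/120 = 49/120 per hour.
Remaining 7/8 at 49/120 per hour takes 15/7 hours.
Total from the start = 1 + 15/7 = 22/7 hours.

22/7 hours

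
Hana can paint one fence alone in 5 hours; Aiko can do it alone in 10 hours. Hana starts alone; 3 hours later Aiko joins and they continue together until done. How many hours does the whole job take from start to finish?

In 3 hours Hana does 3/5 of the job, leaving 2/5.
Hana and Aiko together work at 3/10 per hour, so finishing takes 2/5 ÷ 3/10 = 4/3 hours.
Total time = 3 + 4/3 = 13/3 hours.

13/3 hours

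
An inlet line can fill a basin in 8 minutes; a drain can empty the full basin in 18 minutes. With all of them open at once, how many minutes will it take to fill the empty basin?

Net rate = 1/8 − 1/18 = (9 − 4)/72 = 5/72 per minute.
Filling time = 1 ÷ (5/72) = 72/5 minutes.

72/5 minutes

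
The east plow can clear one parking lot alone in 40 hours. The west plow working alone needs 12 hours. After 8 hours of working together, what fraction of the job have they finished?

13/15

Combined rate: 1/40 + 1/12 = (3 + 10)/120 = 13/120 per hour.
In 8 hours they complete 8·13/120 = 13/15 of the job.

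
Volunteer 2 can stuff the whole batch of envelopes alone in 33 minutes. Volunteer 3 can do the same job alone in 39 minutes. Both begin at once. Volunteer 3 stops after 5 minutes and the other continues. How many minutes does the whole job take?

374/13 minutes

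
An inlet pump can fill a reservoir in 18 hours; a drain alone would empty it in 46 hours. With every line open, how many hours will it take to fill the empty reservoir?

Net rate = 1/18 − 1/46 = (23 − 9)/414 = 14/414 = 7/207 per hour.
Filling time = 1 ÷ (7/207) = 207/7 hours.

207/7 hours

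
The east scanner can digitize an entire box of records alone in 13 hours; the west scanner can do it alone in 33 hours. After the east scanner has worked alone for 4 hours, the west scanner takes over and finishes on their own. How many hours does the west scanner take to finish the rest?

297/13 hours

In 4 hours the east scanner does 4/13 of the job, leaving 9/13.
The west scanner works at 1/33 per hour, so finishing takes 9/13 ÷ 1/33 = 297/13 hours.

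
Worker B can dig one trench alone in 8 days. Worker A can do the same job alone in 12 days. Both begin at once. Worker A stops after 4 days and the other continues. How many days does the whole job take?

16/3 days

In the first 4 days the combined rate is 5/24, so 5/6 of the job is done, leaving 1/6.
After worker A leaves the rate is 1/8 per day; the remaining 1/6 takes 4/3 days.
Total = 4 + 4/3 = 16/3 days.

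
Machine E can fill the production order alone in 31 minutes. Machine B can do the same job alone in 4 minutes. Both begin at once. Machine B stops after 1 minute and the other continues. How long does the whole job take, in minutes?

In the first 1 minute the combined rate is 35/124, so 35/124 of the job is done, leaving 89/124.
After machine B leaves the rate is 1/31 per minute; the remaining 89/124 takes 89/4 minutes.
Total = 1 + 89/4 = 93/4 minutes.

93/4 minutes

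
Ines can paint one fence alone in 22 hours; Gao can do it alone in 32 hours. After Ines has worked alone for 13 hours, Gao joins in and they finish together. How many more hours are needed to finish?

In 13 hours Ines does 13/22 of the job, leaving 9/22.
Ines and Gao together work at 27/352 per hour, so finishing takes 9/22 ÷ 27/352 = 16/3 hours.

16/3 hours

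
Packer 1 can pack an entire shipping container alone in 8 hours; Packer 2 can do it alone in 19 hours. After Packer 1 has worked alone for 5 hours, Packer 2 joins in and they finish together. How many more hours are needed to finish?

In 5 hours Packer 1 does 5/8 of the job, leaving 3/8.
Packer 1 and Packer 2 together work at 27/152 per hour, so finishing takes 3/8 ÷ 27/152 = 19/9 hours.

19/9 hours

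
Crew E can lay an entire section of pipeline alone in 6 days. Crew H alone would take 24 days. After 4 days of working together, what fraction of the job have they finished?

Combined rate: 1/6 + 1/24 = (4 + 1)/24 = 5/24 per day.
In 4 days they complete 4·5/24 = 5/6 of the job.

5/6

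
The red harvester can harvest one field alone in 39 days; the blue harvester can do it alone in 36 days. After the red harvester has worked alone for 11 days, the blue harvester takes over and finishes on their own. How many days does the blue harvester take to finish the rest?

In 11 days the red harvester does 11/39 of the job, leaving 28/39.
The blue harvester works at 1/36 per day, so finishing takes 28/39 ÷ 1/36 = 336/13 days.

336/13 days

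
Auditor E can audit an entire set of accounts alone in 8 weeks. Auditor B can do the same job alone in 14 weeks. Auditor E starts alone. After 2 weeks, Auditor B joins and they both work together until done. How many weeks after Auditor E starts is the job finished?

64/11 weeks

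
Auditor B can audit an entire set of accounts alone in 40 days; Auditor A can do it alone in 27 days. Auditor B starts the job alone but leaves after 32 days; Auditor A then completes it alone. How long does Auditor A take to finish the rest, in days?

27/5 days

In 32 days Auditor B does 32/40 = 4/5 of the job, leaving 1/5.
Auditor A works at 1/27 per day, so finishing takes 1/5 ÷ 1/27 = 27/5 days.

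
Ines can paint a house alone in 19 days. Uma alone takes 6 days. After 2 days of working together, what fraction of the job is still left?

32/57

Combined rate: 1/19 + 1/6 = (6 + 19)/114 = 25/114 per day.
In 2 days they complete 2·25/114 = 25/57 of the job.
So 32/57 remains.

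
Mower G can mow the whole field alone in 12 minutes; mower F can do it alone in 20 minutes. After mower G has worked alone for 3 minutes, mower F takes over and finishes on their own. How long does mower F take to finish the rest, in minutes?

15 minutes

In 3 minutes mower G does 3/12 = 1/4 of the job, leaving 3/4.
Mower F works at 1/20 per minute, so finishing takes 3/4 ÷ 1/20 = 15 minutes.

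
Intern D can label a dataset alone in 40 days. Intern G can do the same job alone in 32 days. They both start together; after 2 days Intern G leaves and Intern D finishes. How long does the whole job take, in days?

75/2 days

In the first 2 days the combined rate is 9/160, so 9/80 of the job is done, leaving 71/80.
After Intern G leaves the rate is 1/40 per day; the remaining 71/80 takes 71/2 days.
Total = 2 + 71/2 = 75/2 days.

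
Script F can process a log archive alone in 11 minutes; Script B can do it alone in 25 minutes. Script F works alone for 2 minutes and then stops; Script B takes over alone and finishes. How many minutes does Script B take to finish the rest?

225/11 minutes

In 2 minutes Script F does 2/11 of the job, leaving 9/11.
Script B works at 1/25 per minute, so finishing takes 9/11 ÷ 1/25 = 225/11 minutes.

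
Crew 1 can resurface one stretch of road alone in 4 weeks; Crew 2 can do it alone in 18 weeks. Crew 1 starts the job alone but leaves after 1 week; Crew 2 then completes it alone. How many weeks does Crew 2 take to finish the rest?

27/2 weeks

In 1 week Crew 1 does 1/4 of the job, leaving 3/4.
Crew 2 works at 1/18 per week, so finishing takes 3/4 ÷ 1/18 = 27/2 weeks.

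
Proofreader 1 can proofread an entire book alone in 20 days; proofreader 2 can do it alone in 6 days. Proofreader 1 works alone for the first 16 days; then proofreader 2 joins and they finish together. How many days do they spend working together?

12/13 days

In 16 days proofreader 1 does 16/20 = 4/5 of the job, leaving 1/5.
Proofreader 1 and proofreader 2 together work at 13/60 per day, so finishing takes 1/5 ÷ 13/60 = 12/13 days.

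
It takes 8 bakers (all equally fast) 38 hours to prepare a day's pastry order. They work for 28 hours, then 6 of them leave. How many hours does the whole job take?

One baker does 1/304 of the job per hour.
After 28 hours with 8 bakers, 14/19 is done (5/19 left).
With 2 bakers the rate is 2/304 = 1/152, so the rest takes 5/19 ÷ 1/152 = 40 hours.
Total = 28 + 40 = 68 hours.

68 hours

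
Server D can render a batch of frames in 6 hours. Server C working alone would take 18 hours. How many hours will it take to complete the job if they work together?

Combined rate: 1/6 + 1/18 = (3 + 1)/18 = 4/18 = 2/9 per hour.
Time = 1 ÷ (2/9) = 9/2 hours.

9/2 hours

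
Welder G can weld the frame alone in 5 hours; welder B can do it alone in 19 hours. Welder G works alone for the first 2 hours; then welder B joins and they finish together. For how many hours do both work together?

In 2 hours welder G does 2/5 of the job, leaving 3/5.
Welder G and welder B together work at 24/95 per hour, so finishing takes 3/5 ÷ 24/95 = 19/8 hours.

19/8 hours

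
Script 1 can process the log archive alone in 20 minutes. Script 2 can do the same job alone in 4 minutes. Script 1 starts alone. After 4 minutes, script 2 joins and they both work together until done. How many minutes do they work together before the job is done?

In the first 4 minutes script 1 alone does 4/20 = 1/5 of the job, leaving 4/5.
Once everyone is working, combined rate: 1/20 + 1/4 = (1 + 5)/20 = 6/20 = 3/10 per minute.
Remaining 4/5 at 3/10 per minute takes 8/3 minutes.

8/3 minutes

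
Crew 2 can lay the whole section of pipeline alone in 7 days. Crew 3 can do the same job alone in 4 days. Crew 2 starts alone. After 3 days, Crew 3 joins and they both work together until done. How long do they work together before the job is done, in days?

16/11 days

In the first 3 days Crew 2 alone does 3/7 of the job, leaving 4/7.
Once everyone is working, combined rate: 1/7 + 1/4 = (4 + 7)/28 = 11/28 per day.
Remaining 4/7 at 11/28 per day takes 16/11 days.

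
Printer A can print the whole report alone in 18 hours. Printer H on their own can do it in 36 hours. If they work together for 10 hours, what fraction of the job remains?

Combined rate: 1/18 + 1/36 = (2 + 1)/36 = 3/36 = 1/12 per hour.
In 10 hours they complete 10·1/12 = 5/6 of the job.
So 1/6 remains.

1/6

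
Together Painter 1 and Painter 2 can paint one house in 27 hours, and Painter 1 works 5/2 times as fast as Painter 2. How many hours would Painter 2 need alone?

Let Painter 2's rate be r; then Painter 1's rate is (5/2)r, so together (5/2 + 1)r = (7/2)r = 1/27.
Thus r = 2/189 per hour.
Painter 2 alone: 189/2 hours; Painter 1 alone: 189/5 hours.

189/2 hours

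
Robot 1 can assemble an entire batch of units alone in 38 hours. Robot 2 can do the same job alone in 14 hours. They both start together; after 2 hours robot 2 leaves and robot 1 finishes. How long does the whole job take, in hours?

In the first 2 hours the combined rate is 13/133, so 26/133 of the job is done, leaving 107/133.
After robot 2 leaves the rate is 1/38 per hour; the remaining 107/133 takes 214/7 hours.
Total = 2 + 214/7 = 228/7 hours.

228/7 hours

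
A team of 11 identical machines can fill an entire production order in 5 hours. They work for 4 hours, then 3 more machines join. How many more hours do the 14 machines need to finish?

11/14 hours

One machine does 1/55 of the job per hour.
After 4 hours with 11 machines, 4/5 is done (1/5 left).
With 14 machines the rate is 14/55, so the rest takes 1/5 ÷ 14/55 = 11/14 hours.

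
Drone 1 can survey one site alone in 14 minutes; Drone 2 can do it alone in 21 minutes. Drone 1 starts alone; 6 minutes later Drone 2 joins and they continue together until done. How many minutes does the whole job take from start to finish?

In 6 minutes Drone 1 does 6/14 = 3/7 of the job, leaving 4/7.
Drone 1 and Drone 2 together work at 5/42 per minute, so finishing takes 4/7 ÷ 5/42 = 24/5 minutes.
Total time = 6 + 24/5 = 54/5 minutes.

54/5 minutes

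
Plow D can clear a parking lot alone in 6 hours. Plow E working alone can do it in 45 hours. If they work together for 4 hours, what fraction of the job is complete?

34/45

Combined rate: 1/6 + 1/45 = (15 + 2)/90 = 17/90 per hour.
In 4 hours they complete 4·17/90 = 34/45 of the job.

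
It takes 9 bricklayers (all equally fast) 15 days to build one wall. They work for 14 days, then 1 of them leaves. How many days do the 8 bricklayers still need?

One bricklayer does 1/135 of the job per day.
After 14 days with 9 bricklayers, 14/15 is done (1/15 left).
With 8 bricklayers the rate is 8/135, so the rest takes 1/15 ÷ 8/135 = 9/8 days.

9/8 days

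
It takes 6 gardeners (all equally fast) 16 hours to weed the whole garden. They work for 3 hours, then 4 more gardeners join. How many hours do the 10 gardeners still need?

One gardener does 1/96 of the job per hour.
After 3 hours with 6 gardeners, 3/16 is done (13/16 left).
With 10 gardeners the rate is 10/96 = 5/48, so the rest takes 13/16 ÷ 5/48 = 39/5 hours.

39/5 hours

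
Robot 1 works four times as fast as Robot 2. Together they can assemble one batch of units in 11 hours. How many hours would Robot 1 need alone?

Let Robot 2's rate be r; then Robot 1's rate is 4r, so together (4 + 1)r = 5r = 1/11.
Thus r = 1/55 per hour.
Robot 2 alone: 55 hours; Robot 1 alone: 55/4 hours.

55/4 hours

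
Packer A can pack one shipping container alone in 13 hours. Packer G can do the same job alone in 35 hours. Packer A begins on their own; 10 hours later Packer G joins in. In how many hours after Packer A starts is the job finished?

195/16 hours

In the first 10 hours Packer A alone does 10/13 of the job, leaving 3/13.
Once everyone is working, combined rate: 1/13 + 1/35 = (35 + 13)/455 = 48/455 per hour.
Remaining 3/13 at 48/455 per hour takes 35/16 hours.
Total from the start = 10 + 35/16 = 195/16 hours.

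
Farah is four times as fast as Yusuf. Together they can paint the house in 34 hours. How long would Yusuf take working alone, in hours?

170 hours

Let Yusuf's rate be r; then Farah's rate is 4r, so together (4 + 1)r = 5r = 1/34.
Thus r = 1/170 per hour.
Yusuf alone: 170 hours; Farah alone: 85/2 hours.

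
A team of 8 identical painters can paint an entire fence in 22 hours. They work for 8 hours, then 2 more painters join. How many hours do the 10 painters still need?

56/5 hours

One painter does 1/176 of the job per hour.
After 8 hours with 8 painters, 4/11 is done (7/11 left).
With 10 painters the rate is 10/176 = 5/88, so the rest takes 7/11 ÷ 5/88 = 56/5 hours.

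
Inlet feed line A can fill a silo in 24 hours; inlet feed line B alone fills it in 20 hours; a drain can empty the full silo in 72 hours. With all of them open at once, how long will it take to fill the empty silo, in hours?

90/7 hours

Net rate = 1/24 + 1/20 − 1/72 = (15 + 18 − 5)/360 = 28/360 = 7/90 per hour.
Filling time = 1 ÷ (7/90) = 90/7 hours.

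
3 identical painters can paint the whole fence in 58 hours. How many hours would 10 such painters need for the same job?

87/5 hours

Total work is 3·58 = 174 painter-hours.
With 10 painters: 174/10 = 87/5 hours.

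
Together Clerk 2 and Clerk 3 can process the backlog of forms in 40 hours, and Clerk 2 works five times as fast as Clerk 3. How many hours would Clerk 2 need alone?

48 hours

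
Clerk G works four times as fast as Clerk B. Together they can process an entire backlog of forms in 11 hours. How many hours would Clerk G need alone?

55/4 hours

Let Clerk B's rate be r; then Clerk G's rate is 4r, so together (4 + 1)r = 5r = 1/11.
Thus r = 1/55 per hour.
Clerk B alone: 55 hours; Clerk G alone: 55/4 hours.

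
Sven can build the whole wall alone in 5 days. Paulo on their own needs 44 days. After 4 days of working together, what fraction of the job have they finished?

Combined rate: 1/5 + 1/44 = (44 + 5)/220 = 49/220 per day.
In 4 days they complete 4·49/220 = 49/55 of the job.

49/55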